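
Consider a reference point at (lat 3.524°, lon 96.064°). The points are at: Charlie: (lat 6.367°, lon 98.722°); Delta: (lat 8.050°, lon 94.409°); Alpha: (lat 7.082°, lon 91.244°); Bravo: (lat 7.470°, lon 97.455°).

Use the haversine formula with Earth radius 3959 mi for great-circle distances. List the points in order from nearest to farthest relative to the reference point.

Distances from the reference point:
Charlie (lat 6.367°, lon 98.722°): 268.4 mi
Bravo (lat 7.470°, lon 97.455°): 289.0 mi
Delta (lat 8.050°, lon 94.409°): 332.8 mi
Alpha (lat 7.082°, lon 91.244°): 412.8 mi

Charlie, Bravo, Delta, Alpha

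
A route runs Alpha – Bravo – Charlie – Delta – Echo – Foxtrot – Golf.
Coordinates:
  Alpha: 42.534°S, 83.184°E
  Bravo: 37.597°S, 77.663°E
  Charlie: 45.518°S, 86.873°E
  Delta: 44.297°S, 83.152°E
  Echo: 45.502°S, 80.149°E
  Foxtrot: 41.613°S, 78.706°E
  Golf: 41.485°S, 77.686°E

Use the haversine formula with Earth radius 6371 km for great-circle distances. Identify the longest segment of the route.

Bravo–Charlie

Leg distances:
Alpha→Bravo: 722.2 km
Bravo→Charlie: 1165.9 km
Charlie→Delta: 322.9 km
Delta→Echo: 271.8 km
Echo→Foxtrot: 447.8 km
Foxtrot→Golf: 86.1 km
The longest leg is Bravo–Charlie at 1165.9 km.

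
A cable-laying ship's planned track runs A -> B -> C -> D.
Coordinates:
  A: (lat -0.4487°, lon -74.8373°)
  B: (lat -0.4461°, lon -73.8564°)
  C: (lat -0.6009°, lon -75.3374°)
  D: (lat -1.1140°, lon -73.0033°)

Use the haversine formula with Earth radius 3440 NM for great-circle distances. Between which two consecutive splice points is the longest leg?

C–D

Leg distances:
A→B: 58.9 NM
B→C: 89.4 NM
C→D: 143.5 NM
The longest leg is C–D at 143.5 NM.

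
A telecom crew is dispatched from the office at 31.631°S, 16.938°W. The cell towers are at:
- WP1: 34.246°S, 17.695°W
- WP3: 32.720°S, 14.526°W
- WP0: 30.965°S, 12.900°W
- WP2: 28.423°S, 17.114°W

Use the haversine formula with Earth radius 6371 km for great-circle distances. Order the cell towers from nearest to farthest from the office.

Distances from the office:
WP3 32.720°S, 14.526°W: 257.3 km
WP1 34.246°S, 17.695°W: 299.2 km
WP2 28.423°S, 17.114°W: 357.1 km
WP0 30.965°S, 12.900°W: 390.7 km

WP3, WP1, WP2, WP0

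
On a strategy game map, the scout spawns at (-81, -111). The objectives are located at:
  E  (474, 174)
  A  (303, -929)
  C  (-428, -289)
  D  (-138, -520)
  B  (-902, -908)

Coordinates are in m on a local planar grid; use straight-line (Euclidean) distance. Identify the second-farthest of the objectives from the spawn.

Distance to each, sorted:
B: 1144.2 m
A: 903.6 m
E: 623.9 m
D: 413.0 m
C: 390.0 m
The second-farthest is A at 903.6 m.

A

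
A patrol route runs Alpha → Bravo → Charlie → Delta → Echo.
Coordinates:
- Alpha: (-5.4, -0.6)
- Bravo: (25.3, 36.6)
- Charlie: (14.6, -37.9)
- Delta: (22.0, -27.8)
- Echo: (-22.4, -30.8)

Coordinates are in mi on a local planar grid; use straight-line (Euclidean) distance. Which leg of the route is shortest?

Leg distances:
Alpha→Bravo: 48.2 mi
Bravo→Charlie: 75.3 mi
Charlie→Delta: 12.5 mi
Delta→Echo: 44.5 mi
The shortest leg is Charlie–Delta at 12.5 mi.

Charlie–Delta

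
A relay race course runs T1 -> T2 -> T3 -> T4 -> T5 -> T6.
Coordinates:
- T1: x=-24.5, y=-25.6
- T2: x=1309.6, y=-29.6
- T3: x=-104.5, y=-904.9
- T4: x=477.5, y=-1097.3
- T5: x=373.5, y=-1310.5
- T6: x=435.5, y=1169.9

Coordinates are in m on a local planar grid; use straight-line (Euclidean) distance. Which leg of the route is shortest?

Leg distances:
T1→T2: 1334.1 m
T2→T3: 1663.1 m
T3→T4: 613.0 m
T4→T5: 237.2 m
T5→T6: 2481.2 m
The shortest leg is T4–T5 at 237.2 m.

T4–T5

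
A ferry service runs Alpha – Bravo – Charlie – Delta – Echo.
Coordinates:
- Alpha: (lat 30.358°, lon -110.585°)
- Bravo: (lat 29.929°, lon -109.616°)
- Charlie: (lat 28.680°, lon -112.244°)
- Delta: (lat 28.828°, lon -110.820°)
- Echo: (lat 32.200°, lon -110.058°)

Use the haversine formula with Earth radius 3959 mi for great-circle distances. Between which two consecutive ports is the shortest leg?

Alpha–Bravo

Leg distances:
Alpha→Bravo: 65.0 mi
Bravo→Charlie: 180.3 mi
Charlie→Delta: 86.9 mi
Delta→Echo: 237.4 mi
The shortest leg is Alpha–Bravo at 65.0 mi.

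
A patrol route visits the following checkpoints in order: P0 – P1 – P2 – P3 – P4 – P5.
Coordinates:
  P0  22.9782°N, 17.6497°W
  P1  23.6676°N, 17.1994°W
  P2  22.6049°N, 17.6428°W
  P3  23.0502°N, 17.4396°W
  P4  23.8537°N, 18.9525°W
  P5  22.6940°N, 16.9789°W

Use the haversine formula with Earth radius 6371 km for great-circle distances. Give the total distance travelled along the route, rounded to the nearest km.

687 km

Leg distances:
P0→P1: 89.4 km  (cumulative 89.4 km)
P1→P2: 126.6 km  (cumulative 216.0 km)
P2→P3: 53.7 km  (cumulative 269.7 km)
P3→P4: 178.3 km  (cumulative 448.0 km)
P4→P5: 239.3 km  (cumulative 687.3 km)
Total route length ≈ 687 km.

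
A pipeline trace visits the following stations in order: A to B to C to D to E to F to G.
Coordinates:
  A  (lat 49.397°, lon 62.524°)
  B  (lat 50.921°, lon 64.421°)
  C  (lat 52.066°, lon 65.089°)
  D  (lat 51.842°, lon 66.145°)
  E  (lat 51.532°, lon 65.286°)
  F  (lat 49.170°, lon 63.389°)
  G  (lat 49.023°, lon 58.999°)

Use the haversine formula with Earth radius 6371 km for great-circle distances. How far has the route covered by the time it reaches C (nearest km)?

Leg distances:
A→B: 216.7 km  (cumulative 216.7 km)
B→C: 135.5 km  (cumulative 352.2 km)
Cumulative distance at C ≈ 352 km.

352 km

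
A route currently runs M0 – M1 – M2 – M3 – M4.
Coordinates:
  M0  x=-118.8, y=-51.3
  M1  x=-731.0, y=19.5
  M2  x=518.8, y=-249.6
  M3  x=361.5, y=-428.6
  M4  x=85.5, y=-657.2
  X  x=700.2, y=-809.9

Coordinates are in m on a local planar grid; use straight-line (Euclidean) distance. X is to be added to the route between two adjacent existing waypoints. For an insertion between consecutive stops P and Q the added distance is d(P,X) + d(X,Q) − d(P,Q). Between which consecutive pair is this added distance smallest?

Added distance for inserting X between each consecutive pair:
M0–M1: 2154.2 m
M1–M2: 964.6 m
M2–M3: 860.6 m
M3–M4: 785.0 m
Smallest added distance is 785.0 m, inserting between M3 and M4.

between M3 and M4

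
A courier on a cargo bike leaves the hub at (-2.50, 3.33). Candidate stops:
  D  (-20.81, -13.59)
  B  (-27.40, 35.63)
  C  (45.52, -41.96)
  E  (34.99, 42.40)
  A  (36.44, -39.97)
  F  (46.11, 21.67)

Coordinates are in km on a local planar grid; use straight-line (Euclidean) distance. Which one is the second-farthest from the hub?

A

Distance to each, sorted:
C: 66.0 km
A: 58.2 km
E: 54.1 km
F: 52.0 km
B: 40.8 km
D: 24.9 km
The second-farthest is A at 58.2 km.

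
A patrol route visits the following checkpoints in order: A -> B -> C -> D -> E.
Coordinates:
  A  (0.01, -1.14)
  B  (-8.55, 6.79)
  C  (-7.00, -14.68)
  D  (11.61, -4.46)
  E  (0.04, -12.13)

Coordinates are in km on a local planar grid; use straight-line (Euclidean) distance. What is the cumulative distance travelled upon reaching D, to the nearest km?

54 km

Leg distances:
A→B: 11.7 km  (cumulative 11.7 km)
B→C: 21.5 km  (cumulative 33.2 km)
C→D: 21.2 km  (cumulative 54.4 km)
Cumulative distance at D ≈ 54 km.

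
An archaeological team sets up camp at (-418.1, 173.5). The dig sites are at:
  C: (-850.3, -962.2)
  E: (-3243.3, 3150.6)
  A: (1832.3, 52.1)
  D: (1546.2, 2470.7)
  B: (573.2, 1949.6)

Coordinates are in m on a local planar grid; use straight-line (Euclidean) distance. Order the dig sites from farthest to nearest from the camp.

Computing each straight-line distance from (-418.1, 173.5):
E (-3243.3, 3150.6): 4104.3 m
D (1546.2, 2470.7): 3022.5 m
A (1832.3, 52.1): 2253.7 m
B (573.2, 1949.6): 2034.0 m
C (-850.3, -962.2): 1215.2 m

E, D, A, B, C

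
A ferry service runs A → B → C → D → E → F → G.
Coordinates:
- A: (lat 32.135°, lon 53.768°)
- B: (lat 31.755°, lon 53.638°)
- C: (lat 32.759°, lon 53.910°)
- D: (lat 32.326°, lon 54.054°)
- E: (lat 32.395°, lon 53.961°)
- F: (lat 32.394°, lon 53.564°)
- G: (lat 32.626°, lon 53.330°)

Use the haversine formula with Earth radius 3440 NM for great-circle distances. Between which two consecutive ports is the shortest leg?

D–E

Leg distances:
A→B: 23.8 NM
B→C: 61.8 NM
C→D: 27.0 NM
D→E: 6.3 NM
E→F: 20.1 NM
F→G: 18.3 NM
The shortest leg is D–E at 6.3 NM.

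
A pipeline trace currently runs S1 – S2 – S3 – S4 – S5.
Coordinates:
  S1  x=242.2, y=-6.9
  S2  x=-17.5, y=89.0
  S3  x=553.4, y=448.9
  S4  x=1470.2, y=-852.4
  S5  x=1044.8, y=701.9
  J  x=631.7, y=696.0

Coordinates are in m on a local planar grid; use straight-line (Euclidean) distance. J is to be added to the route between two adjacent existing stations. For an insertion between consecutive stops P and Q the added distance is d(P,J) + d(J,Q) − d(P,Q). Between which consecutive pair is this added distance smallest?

between S3 and S4

Added distance for inserting J between each consecutive pair:
S1–S2: 1415.5 m
S2–S3: 473.1 m
S3–S4: 428.2 m
S4–S5: 562.5 m
Smallest added distance is 428.2 m, inserting between S3 and S4.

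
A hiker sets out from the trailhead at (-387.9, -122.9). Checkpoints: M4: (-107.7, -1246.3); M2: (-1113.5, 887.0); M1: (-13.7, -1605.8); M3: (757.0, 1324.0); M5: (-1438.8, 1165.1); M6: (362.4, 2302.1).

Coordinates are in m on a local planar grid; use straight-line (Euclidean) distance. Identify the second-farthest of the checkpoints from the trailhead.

M3

Distance to each, sorted:
M6: 2538.4 m
M3: 1845.1 m
M5: 1662.3 m
M1: 1529.4 m
M2: 1243.5 m
M4: 1157.8 m
The second-farthest is M3 at 1845.1 m.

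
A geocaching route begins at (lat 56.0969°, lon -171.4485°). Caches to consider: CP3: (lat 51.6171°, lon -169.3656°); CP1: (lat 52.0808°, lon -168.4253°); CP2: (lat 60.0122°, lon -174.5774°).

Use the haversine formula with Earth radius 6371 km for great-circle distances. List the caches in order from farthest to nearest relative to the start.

Distances from the start:
CP3 (lat 51.6171°, lon -169.3656°): 516.5 km
CP1 (lat 52.0808°, lon -168.4253°): 488.0 km
CP2 (lat 60.0122°, lon -174.5774°): 472.6 km

CP3, CP1, CP2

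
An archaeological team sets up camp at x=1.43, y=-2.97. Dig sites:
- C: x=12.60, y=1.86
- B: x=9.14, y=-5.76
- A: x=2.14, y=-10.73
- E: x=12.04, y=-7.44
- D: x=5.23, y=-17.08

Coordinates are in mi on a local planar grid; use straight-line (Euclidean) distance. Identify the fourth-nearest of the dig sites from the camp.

C

Distance to each, sorted:
A: 7.8 mi
B: 8.2 mi
E: 11.5 mi
C: 12.2 mi
D: 14.6 mi
The fourth-nearest is C at 12.2 mi.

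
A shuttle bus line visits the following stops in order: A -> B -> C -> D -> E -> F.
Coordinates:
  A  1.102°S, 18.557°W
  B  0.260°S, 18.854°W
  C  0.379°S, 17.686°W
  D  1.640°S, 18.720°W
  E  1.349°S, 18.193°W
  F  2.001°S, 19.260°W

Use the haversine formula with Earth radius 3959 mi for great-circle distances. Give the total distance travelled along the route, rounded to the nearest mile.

383 mi

Leg distances:
A→B: 61.7 mi  (cumulative 61.7 mi)
B→C: 81.1 mi  (cumulative 142.8 mi)
C→D: 112.7 mi  (cumulative 255.5 mi)
D→E: 41.6 mi  (cumulative 297.1 mi)
E→F: 86.4 mi  (cumulative 383.4 mi)
Total route length ≈ 383 mi.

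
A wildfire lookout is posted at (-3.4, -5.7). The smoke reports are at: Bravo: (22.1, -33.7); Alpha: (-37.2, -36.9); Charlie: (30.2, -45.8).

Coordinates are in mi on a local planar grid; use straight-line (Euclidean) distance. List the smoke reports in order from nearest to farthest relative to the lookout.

Bravo, Alpha, Charlie

Distance from the lookout at (-3.4, -5.7) to each:
Bravo (22.1, -33.7): 37.9 mi
Alpha (-37.2, -36.9): 46.0 mi
Charlie (30.2, -45.8): 52.3 mi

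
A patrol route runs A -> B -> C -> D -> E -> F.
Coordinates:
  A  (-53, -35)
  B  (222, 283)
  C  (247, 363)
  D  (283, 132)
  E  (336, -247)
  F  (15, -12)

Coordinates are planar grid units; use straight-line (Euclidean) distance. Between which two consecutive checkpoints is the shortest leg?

Leg distances:
A→B: 420.4
B→C: 83.8
C→D: 233.8
D→E: 382.7
E→F: 397.8
The shortest leg is B–C at 83.8.

B–C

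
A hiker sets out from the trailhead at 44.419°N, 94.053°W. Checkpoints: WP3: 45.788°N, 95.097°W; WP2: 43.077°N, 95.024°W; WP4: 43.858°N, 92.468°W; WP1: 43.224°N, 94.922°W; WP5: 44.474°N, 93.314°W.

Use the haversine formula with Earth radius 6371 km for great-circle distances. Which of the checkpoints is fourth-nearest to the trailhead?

WP2

Distances from the trailhead (44.419°N, 94.053°W):
WP5: 59.0 km
WP4: 141.0 km
WP1: 150.1 km
WP2: 168.4 km
WP3: 172.9 km
The fourth-nearest is WP2 at 168.4 km.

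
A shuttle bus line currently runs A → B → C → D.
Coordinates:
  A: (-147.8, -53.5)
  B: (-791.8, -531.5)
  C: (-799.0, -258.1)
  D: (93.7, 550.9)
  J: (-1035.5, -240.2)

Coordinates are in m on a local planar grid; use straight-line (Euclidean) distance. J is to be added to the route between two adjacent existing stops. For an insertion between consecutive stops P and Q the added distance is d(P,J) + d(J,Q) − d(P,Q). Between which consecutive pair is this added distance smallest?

Added distance for inserting J between each consecutive pair:
A–B: 484.9 m
B–C: 343.5 m
C–D: 411.2 m
Smallest added distance is 343.5 m, inserting between B and C.

between B and C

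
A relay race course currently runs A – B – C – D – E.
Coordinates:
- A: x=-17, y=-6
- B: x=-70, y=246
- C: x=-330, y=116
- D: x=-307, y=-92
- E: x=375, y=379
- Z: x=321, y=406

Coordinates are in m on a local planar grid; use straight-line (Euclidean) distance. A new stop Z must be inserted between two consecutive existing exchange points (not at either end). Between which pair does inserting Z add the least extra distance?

between D and E

Added distance for inserting Z between each consecutive pair:
A–B: 697.9 m
B–C: 844.5 m
C–D: 1304.9 m
D–E: 33.0 m
Smallest added distance is 33.0 m, inserting between D and E.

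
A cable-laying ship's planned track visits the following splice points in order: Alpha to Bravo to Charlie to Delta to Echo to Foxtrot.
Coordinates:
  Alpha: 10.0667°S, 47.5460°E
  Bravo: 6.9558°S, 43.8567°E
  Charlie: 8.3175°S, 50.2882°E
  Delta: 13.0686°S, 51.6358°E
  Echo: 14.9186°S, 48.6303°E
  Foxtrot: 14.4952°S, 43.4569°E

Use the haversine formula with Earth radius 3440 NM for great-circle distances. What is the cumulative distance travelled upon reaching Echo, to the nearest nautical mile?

1183 NM

Leg distances:
Alpha→Bravo: 287.9 NM  (cumulative 287.9 NM)
Bravo→Charlie: 391.3 NM  (cumulative 679.2 NM)
Charlie→Delta: 296.1 NM  (cumulative 975.3 NM)
Delta→Echo: 207.3 NM  (cumulative 1182.7 NM)
Cumulative distance at Echo ≈ 1183 NM.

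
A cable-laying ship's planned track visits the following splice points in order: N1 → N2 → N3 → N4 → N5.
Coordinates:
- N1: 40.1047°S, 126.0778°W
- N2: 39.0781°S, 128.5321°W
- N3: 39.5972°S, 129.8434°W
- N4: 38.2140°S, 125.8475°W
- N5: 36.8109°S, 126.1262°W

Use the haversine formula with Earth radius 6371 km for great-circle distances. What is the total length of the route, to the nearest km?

902 km

Leg distances:
N1→N2: 239.3 km  (cumulative 239.3 km)
N2→N3: 126.7 km  (cumulative 366.0 km)
N3→N4: 378.4 km  (cumulative 744.3 km)
N4→N5: 157.9 km  (cumulative 902.3 km)
Total route length ≈ 902 km.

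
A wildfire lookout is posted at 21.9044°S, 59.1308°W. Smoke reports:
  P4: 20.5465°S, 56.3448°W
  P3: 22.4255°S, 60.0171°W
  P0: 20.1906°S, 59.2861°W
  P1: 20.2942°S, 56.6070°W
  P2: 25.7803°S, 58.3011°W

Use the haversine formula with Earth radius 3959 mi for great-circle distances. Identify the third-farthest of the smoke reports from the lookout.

P1

Distance to each, sorted:
P2: 272.9 mi
P4: 202.5 mi
P1: 197.1 mi
P0: 118.8 mi
P3: 67.2 mi
The third-farthest is P1 at 197.1 mi.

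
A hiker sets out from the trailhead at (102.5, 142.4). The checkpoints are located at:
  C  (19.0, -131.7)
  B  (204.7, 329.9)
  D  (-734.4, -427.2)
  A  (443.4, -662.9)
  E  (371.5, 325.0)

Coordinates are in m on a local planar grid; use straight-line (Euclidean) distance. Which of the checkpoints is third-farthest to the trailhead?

Distance to each, sorted:
D: 1012.3 m
A: 874.5 m
E: 325.1 m
C: 286.5 m
B: 213.5 m
The third-farthest is E at 325.1 m.

E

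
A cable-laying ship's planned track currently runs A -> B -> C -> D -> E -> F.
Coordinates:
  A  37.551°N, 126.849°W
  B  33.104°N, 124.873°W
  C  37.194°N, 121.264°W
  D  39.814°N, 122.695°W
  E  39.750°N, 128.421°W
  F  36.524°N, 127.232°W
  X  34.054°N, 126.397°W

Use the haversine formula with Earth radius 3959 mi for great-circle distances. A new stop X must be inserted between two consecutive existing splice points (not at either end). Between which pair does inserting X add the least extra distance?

Added distance for inserting X between each consecutive pair:
A–B: 25.7 mi
B–C: 121.9 mi
C–D: 611.2 mi
D–E: 552.4 mi
E–F: 354.1 mi
Smallest added distance is 25.7 mi, inserting between A and B.

between A and B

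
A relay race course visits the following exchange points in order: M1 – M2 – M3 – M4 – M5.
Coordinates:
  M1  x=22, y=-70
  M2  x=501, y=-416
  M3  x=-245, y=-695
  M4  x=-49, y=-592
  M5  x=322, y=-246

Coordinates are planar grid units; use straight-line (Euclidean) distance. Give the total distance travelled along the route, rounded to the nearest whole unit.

2116

Leg distances:
M1→M2: 590.9  (cumulative 590.9)
M2→M3: 796.5  (cumulative 1387.4)
M3→M4: 221.4  (cumulative 1608.8)
M4→M5: 507.3  (cumulative 2116.1)
Total route length ≈ 2116.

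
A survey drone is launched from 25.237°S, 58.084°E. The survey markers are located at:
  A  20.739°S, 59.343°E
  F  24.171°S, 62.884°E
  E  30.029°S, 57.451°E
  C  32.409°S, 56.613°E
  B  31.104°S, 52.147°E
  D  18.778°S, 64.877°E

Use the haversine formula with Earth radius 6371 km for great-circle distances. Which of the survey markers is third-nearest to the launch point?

Distance to each, sorted:
F: 499.1 km
A: 516.5 km
E: 536.5 km
C: 810.2 km
B: 873.9 km
D: 1002.7 km
The third-nearest is E at 536.5 km.

E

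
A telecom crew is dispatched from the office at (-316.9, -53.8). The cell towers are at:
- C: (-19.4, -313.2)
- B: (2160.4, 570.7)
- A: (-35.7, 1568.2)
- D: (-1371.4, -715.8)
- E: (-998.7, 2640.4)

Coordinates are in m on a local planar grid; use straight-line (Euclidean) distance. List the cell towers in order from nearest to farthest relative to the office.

Distances from the office:
C (-19.4, -313.2): 394.7 m
D (-1371.4, -715.8): 1245.1 m
A (-35.7, 1568.2): 1646.2 m
B (2160.4, 570.7): 2554.8 m
E (-998.7, 2640.4): 2779.1 m

C, D, A, B, E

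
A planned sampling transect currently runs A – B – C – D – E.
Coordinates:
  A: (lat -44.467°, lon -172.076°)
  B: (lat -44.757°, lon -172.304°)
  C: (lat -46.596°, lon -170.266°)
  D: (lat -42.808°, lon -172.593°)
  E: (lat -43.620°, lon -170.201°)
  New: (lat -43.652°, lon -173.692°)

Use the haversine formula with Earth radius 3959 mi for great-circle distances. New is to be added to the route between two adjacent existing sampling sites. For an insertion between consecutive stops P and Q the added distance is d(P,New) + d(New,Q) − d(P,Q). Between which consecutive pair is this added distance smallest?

between C and D

Added distance for inserting New between each consecutive pair:
A–B: 177.8 mi
B–C: 205.2 mi
C–D: 58.0 mi
D–E: 122.1 mi
Smallest added distance is 58.0 mi, inserting between C and D.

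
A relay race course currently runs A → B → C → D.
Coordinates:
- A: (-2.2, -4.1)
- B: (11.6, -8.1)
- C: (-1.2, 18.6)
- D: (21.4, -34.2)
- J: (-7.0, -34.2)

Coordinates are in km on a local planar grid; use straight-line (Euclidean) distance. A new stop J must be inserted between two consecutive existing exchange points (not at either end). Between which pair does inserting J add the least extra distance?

between C and D

Added distance for inserting J between each consecutive pair:
A–B: 48.2 km
B–C: 55.6 km
C–D: 24.1 km
Smallest added distance is 24.1 km, inserting between C and D.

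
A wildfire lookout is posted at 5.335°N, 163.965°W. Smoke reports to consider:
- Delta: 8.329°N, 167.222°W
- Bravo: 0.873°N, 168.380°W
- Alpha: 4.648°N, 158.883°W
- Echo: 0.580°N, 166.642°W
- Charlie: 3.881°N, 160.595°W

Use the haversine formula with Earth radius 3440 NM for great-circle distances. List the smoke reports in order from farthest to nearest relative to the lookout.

Bravo, Echo, Alpha, Delta, Charlie

Computing each great-circle distance from 5.335°N, 163.965°W:
Bravo 0.873°N, 168.380°W: 376.6 NM
Echo 0.580°N, 166.642°W: 327.5 NM
Alpha 4.648°N, 158.883°W: 306.7 NM
Delta 8.329°N, 167.222°W: 264.6 NM
Charlie 3.881°N, 160.595°W: 219.8 NM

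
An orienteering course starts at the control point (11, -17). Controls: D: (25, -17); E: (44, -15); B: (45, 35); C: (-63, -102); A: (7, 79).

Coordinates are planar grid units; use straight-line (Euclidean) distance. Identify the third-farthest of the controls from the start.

B

Distance to each, sorted:
C: 112.7
A: 96.1
B: 62.1
E: 33.1
D: 14.0
The third-farthest is B at 62.1.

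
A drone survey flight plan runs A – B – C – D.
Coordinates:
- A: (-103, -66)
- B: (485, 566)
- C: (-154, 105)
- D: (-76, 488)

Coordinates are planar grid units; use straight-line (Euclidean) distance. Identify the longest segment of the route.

Leg distances:
A→B: 863.2
B→C: 787.9
C→D: 390.9
The longest leg is A–B at 863.2.

A–B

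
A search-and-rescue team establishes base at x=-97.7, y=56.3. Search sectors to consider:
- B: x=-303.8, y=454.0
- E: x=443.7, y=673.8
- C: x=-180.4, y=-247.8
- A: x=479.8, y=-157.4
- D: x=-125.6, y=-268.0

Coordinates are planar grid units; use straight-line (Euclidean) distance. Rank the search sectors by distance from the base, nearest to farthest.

Distances from the base:
C x=-180.4, y=-247.8: 315.1
D x=-125.6, y=-268.0: 325.5
B x=-303.8, y=454.0: 447.9
A x=479.8, y=-157.4: 615.8
E x=443.7, y=673.8: 821.2

C, D, B, A, E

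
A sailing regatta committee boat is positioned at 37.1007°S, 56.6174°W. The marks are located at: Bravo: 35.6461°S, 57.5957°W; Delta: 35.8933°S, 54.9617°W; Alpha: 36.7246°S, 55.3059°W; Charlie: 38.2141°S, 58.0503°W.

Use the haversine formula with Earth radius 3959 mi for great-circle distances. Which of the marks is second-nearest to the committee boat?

Distance to each, sorted:
Alpha: 77.0 mi
Charlie: 109.8 mi
Bravo: 114.3 mi
Delta: 124.2 mi
The second-nearest is Charlie at 109.8 mi.

Charlie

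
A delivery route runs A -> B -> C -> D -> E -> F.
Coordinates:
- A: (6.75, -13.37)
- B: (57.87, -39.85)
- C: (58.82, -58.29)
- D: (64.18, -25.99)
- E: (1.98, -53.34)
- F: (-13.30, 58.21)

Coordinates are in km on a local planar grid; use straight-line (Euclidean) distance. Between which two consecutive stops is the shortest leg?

Leg distances:
A→B: 57.6 km
B→C: 18.5 km
C→D: 32.7 km
D→E: 67.9 km
E→F: 112.6 km
The shortest leg is B–C at 18.5 km.

B–C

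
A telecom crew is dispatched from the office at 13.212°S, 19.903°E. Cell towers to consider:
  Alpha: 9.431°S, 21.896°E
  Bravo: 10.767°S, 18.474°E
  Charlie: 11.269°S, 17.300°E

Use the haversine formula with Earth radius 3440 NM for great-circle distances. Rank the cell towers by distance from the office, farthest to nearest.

Alpha, Charlie, Bravo

Distance from the office at 13.212°S, 19.903°E to each:
Alpha 9.431°S, 21.896°E: 255.5 NM
Charlie 11.269°S, 17.300°E: 192.2 NM
Bravo 10.767°S, 18.474°E: 169.1 NM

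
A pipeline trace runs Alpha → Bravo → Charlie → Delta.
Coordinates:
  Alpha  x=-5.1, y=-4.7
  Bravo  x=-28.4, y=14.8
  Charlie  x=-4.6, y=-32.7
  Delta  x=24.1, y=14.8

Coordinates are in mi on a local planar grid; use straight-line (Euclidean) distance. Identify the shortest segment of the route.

Alpha–Bravo

Leg distances:
Alpha→Bravo: 30.4 mi
Bravo→Charlie: 53.1 mi
Charlie→Delta: 55.5 mi
The shortest leg is Alpha–Bravo at 30.4 mi.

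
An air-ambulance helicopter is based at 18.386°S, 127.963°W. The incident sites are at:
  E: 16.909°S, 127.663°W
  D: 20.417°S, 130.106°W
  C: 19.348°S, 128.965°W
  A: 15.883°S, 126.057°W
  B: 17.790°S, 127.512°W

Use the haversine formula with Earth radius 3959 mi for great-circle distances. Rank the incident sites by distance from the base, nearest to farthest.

B, C, E, D, A

Computing each great-circle distance from 18.386°S, 127.963°W:
B 17.790°S, 127.512°W: 50.7 mi
C 19.348°S, 128.965°W: 93.3 mi
E 16.909°S, 127.663°W: 104.0 mi
D 20.417°S, 130.106°W: 198.0 mi
A 15.883°S, 126.057°W: 213.9 mi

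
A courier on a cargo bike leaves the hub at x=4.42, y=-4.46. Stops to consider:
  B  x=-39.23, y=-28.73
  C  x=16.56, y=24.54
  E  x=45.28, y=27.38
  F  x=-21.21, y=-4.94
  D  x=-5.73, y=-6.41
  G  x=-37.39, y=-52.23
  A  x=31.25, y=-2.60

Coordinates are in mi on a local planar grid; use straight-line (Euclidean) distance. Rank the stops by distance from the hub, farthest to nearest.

Distance from the hub at x=4.42, y=-4.46 to each:
G x=-37.39, y=-52.23: 63.5 mi
E x=45.28, y=27.38: 51.8 mi
B x=-39.23, y=-28.73: 49.9 mi
C x=16.56, y=24.54: 31.4 mi
A x=31.25, y=-2.60: 26.9 mi
F x=-21.21, y=-4.94: 25.6 mi
D x=-5.73, y=-6.41: 10.3 mi

G, E, B, C, A, F, D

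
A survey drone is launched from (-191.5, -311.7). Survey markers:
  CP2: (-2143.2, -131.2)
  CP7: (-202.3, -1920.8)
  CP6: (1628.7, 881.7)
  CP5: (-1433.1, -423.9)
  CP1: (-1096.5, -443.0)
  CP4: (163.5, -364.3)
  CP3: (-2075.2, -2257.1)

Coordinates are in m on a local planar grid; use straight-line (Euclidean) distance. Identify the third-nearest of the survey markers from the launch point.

CP5

Distances from the launch point ((-191.5, -311.7)):
CP4: 358.9 m
CP1: 914.5 m
CP5: 1246.7 m
CP7: 1609.1 m
CP2: 1960.0 m
CP6: 2176.5 m
CP3: 2707.9 m
The third-nearest is CP5 at 1246.7 m.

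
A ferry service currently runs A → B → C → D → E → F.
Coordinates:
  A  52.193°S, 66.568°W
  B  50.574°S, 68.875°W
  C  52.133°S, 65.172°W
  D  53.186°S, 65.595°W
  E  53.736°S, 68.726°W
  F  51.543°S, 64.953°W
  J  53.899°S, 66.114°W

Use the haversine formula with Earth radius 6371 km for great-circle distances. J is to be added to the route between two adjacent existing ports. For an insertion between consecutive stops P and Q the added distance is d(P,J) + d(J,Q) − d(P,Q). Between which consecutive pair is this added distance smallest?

Added distance for inserting J between each consecutive pair:
A–B: 365.9 km
B–C: 310.9 km
C–D: 172.1 km
D–E: 42.7 km
E–F: 93.4 km
Smallest added distance is 42.7 km, inserting between D and E.

between D and E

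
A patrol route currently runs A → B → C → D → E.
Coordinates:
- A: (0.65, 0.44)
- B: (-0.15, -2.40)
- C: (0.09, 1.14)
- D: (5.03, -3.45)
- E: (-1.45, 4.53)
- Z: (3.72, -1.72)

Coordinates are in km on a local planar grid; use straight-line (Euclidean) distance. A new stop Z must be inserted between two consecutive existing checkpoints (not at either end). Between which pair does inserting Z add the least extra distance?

Added distance for inserting Z between each consecutive pair:
A–B: 4.7 km
B–C: 5.0 km
C–D: 0.0 km
D–E: 0.0 km
Smallest added distance is 0.0 km, inserting between D and E.

between D and E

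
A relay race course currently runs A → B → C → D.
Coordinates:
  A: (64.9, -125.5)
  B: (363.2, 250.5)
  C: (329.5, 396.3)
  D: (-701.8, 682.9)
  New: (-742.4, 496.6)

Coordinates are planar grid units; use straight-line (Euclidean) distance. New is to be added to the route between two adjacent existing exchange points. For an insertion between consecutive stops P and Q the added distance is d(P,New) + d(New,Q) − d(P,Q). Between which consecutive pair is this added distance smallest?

between C and D

Added distance for inserting New between each consecutive pair:
A–B: 1671.9
B–C: 2059.6
C–D: 196.9
Smallest added distance is 196.9, inserting between C and D.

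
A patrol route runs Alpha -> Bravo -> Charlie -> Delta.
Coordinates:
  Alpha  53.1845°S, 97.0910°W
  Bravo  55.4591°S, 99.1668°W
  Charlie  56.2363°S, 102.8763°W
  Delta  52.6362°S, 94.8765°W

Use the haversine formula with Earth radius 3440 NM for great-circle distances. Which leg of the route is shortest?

Leg distances:
Alpha→Bravo: 154.7 NM
Bravo→Charlie: 133.4 NM
Charlie→Delta: 352.8 NM
The shortest leg is Bravo–Charlie at 133.4 NM.

Bravo–Charlie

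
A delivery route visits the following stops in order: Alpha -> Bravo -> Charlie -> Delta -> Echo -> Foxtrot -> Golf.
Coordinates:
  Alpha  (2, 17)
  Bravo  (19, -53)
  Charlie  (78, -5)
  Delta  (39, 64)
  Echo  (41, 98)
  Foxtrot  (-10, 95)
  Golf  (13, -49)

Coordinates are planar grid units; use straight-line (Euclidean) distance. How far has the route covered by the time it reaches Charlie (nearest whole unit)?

Leg distances:
Alpha→Bravo: 72.0  (cumulative 72.0)
Bravo→Charlie: 76.1  (cumulative 148.1)
Cumulative distance at Charlie ≈ 148.

148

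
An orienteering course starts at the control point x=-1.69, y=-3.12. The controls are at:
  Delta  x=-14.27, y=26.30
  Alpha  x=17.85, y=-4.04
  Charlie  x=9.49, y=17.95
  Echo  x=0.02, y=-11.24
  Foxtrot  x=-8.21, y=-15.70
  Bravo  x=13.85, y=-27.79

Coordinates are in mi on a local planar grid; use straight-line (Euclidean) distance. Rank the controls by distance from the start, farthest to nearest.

Computing each straight-line distance from x=-1.69, y=-3.12:
Delta x=-14.27, y=26.30: 32.0 mi
Bravo x=13.85, y=-27.79: 29.2 mi
Charlie x=9.49, y=17.95: 23.9 mi
Alpha x=17.85, y=-4.04: 19.6 mi
Foxtrot x=-8.21, y=-15.70: 14.2 mi
Echo x=0.02, y=-11.24: 8.3 mi

Delta, Bravo, Charlie, Alpha, Foxtrot, Echo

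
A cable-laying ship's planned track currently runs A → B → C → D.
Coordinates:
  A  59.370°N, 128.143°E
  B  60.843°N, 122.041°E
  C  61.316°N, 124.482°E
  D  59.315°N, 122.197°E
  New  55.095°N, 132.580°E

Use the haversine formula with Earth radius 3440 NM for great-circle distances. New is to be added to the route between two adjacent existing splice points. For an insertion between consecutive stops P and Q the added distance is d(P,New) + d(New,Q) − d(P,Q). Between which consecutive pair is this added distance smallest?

between A and B

Added distance for inserting New between each consecutive pair:
A–B: 571.8 NM
B–C: 856.1 NM
C–D: 735.6 NM
Smallest added distance is 571.8 NM, inserting between A and B.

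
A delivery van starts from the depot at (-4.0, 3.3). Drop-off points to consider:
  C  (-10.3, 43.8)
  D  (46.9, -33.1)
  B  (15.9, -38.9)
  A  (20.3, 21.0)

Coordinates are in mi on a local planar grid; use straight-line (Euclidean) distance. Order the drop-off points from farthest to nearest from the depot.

Computing each straight-line distance from (-4.0, 3.3):
D (46.9, -33.1): 62.6 mi
B (15.9, -38.9): 46.7 mi
C (-10.3, 43.8): 41.0 mi
A (20.3, 21.0): 30.1 mi

D, B, C, A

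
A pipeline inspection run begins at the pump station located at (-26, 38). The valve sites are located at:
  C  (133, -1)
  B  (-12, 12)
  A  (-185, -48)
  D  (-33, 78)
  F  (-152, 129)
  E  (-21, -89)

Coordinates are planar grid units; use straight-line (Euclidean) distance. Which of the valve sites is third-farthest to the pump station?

F

Distances from the pump station ((-26, 38)):
A: 180.8
C: 163.7
F: 155.4
E: 127.1
D: 40.6
B: 29.5
The third-farthest is F at 155.4.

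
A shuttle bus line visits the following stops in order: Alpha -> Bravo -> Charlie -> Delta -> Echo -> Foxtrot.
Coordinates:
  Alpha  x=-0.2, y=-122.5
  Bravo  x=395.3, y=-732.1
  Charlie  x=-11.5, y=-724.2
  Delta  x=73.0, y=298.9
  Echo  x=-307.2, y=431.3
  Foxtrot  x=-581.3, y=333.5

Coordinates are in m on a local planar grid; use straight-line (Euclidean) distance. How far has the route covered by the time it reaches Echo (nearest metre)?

Leg distances:
Alpha→Bravo: 726.7 m  (cumulative 726.7 m)
Bravo→Charlie: 406.9 m  (cumulative 1133.5 m)
Charlie→Delta: 1026.6 m  (cumulative 2160.1 m)
Delta→Echo: 402.6 m  (cumulative 2562.7 m)
Cumulative distance at Echo ≈ 2563 m.

2563 m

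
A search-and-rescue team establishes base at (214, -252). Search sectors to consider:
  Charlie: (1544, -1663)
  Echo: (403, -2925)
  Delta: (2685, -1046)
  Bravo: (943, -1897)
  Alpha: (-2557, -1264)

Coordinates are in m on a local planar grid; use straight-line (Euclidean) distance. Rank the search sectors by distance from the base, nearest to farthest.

Bravo, Charlie, Delta, Echo, Alpha

Computing each straight-line distance from (214, -252):
Bravo (943, -1897): 1799.3 m
Charlie (1544, -1663): 1939.0 m
Delta (2685, -1046): 2595.4 m
Echo (403, -2925): 2679.7 m
Alpha (-2557, -1264): 2950.0 m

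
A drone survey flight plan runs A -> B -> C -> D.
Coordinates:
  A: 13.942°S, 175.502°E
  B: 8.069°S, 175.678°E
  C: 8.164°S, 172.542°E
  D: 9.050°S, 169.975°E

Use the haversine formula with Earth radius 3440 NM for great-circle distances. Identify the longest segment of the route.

Leg distances:
A→B: 352.8 NM
B→C: 186.5 NM
C→D: 161.4 NM
The longest leg is A–B at 352.8 NM.

A–B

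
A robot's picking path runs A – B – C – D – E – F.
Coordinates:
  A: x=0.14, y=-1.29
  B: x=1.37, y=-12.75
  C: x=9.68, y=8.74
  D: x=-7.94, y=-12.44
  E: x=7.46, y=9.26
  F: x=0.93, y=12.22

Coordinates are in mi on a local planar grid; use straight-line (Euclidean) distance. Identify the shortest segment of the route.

Leg distances:
A→B: 11.5 mi
B→C: 23.0 mi
C→D: 27.6 mi
D→E: 26.6 mi
E→F: 7.2 mi
The shortest leg is E–F at 7.2 mi.

E–F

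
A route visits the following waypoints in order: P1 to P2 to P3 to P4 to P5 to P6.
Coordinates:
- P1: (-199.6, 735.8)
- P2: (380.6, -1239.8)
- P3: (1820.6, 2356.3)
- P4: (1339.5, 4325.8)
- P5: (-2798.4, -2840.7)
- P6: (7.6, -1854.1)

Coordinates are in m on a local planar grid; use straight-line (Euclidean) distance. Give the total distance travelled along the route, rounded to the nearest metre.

19210 m

Leg distances:
P1→P2: 2059.0 m  (cumulative 2059.0 m)
P2→P3: 3873.7 m  (cumulative 5932.7 m)
P3→P4: 2027.4 m  (cumulative 7960.1 m)
P4→P5: 8275.3 m  (cumulative 16235.5 m)
P5→P6: 2974.4 m  (cumulative 19209.9 m)
Total route length ≈ 19210 m.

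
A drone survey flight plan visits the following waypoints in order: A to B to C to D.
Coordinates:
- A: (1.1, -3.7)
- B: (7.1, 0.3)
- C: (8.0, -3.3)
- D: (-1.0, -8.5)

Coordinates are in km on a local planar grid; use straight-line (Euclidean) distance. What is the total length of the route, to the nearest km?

Leg distances:
A→B: 7.2 km  (cumulative 7.2 km)
B→C: 3.7 km  (cumulative 10.9 km)
C→D: 10.4 km  (cumulative 21.3 km)
Total route length ≈ 21 km.

21 km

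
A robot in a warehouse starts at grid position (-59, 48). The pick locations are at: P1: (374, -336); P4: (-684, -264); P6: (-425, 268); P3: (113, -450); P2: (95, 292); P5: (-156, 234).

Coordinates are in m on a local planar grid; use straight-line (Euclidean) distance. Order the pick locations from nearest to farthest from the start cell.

Computing each straight-line distance from (-59, 48):
P5 (-156, 234): 209.8 m
P2 (95, 292): 288.5 m
P6 (-425, 268): 427.0 m
P3 (113, -450): 526.9 m
P1 (374, -336): 578.7 m
P4 (-684, -264): 698.5 m

P5, P2, P6, P3, P1, P4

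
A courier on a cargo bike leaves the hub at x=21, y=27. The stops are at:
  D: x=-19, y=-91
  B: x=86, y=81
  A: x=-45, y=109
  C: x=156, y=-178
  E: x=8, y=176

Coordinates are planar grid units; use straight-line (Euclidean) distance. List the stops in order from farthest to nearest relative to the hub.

Distances from the hub:
C x=156, y=-178: 245.5
E x=8, y=176: 149.6
D x=-19, y=-91: 124.6
A x=-45, y=109: 105.3
B x=86, y=81: 84.5

C, E, D, A, B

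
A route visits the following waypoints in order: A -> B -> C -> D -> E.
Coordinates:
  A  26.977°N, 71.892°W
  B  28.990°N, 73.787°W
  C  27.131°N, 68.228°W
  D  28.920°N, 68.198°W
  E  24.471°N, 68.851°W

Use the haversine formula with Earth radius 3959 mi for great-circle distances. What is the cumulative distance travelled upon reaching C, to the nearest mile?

543 mi

Leg distances:
A→B: 180.9 mi  (cumulative 180.9 mi)
B→C: 362.4 mi  (cumulative 543.3 mi)
Cumulative distance at C ≈ 543 mi.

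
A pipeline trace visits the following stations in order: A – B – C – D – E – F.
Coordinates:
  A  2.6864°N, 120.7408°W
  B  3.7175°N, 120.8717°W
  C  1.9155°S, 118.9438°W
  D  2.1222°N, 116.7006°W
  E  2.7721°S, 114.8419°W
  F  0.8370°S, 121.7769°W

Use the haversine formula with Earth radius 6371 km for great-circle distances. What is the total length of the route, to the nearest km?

Leg distances:
A→B: 115.6 km  (cumulative 115.6 km)
B→C: 662.0 km  (cumulative 777.6 km)
C→D: 513.6 km  (cumulative 1291.1 km)
D→E: 582.1 km  (cumulative 1873.3 km)
E→F: 800.2 km  (cumulative 2673.5 km)
Total route length ≈ 2673 km.

2673 km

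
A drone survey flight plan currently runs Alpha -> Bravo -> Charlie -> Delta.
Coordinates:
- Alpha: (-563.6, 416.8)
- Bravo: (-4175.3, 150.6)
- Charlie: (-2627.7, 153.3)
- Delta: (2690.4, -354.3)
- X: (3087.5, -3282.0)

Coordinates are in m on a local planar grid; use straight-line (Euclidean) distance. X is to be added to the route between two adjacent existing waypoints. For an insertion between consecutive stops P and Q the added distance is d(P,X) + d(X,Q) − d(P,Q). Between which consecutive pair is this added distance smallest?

between Charlie and Delta

Added distance for inserting X between each consecutive pair:
Alpha–Bravo: 9608.9 m
Bravo–Charlie: 13153.7 m
Charlie–Delta: 4280.4 m
Smallest added distance is 4280.4 m, inserting between Charlie and Delta.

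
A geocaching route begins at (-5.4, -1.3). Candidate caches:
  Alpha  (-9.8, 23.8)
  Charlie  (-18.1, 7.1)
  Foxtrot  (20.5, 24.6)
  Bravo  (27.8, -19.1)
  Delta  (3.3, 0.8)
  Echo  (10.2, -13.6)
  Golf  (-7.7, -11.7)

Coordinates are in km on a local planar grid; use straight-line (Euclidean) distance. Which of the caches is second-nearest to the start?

Distances from the start ((-5.4, -1.3)):
Delta: 8.9 km
Golf: 10.7 km
Charlie: 15.2 km
Echo: 19.9 km
Alpha: 25.5 km
Foxtrot: 36.6 km
Bravo: 37.7 km
The second-nearest is Golf at 10.7 km.

Golf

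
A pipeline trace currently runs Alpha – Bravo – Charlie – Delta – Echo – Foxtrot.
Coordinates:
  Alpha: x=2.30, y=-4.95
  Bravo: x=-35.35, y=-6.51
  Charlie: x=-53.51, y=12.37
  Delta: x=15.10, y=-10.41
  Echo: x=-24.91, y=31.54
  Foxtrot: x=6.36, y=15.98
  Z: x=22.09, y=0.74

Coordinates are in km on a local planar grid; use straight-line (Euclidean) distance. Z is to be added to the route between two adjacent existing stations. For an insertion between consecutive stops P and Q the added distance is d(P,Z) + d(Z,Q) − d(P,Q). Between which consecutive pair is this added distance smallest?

between Delta and Echo

Added distance for inserting Z between each consecutive pair:
Alpha–Bravo: 40.8 km
Bravo–Charlie: 108.2 km
Charlie–Delta: 17.4 km
Delta–Echo: 11.4 km
Echo–Foxtrot: 43.2 km
Smallest added distance is 11.4 km, inserting between Delta and Echo.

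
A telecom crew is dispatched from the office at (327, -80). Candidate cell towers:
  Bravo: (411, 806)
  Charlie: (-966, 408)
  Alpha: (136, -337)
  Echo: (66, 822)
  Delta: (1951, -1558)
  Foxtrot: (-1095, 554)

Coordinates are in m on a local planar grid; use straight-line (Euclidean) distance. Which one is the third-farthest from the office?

Distances from the office ((327, -80)):
Delta: 2195.9 m
Foxtrot: 1556.9 m
Charlie: 1382.0 m
Echo: 939.0 m
Bravo: 890.0 m
Alpha: 320.2 m
The third-farthest is Charlie at 1382.0 m.

Charlie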